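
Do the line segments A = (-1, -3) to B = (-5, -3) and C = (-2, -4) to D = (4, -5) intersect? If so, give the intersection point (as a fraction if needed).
No (intersection of containing lines falls outside at least one segment)

Parametrize and solve: t = 7/4, s = -1. At least one of these is outside [0, 1], so the segments do not intersect.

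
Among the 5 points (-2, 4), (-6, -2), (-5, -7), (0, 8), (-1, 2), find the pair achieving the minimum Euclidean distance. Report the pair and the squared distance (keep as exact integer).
Pair = ((-2, 4), (-1, 2)); squared distance = 5

Compute all C(5, 2) = 10 pairwise squared distances (x_i − x_j)² + (y_i − y_j)². The minimum is 5, attained by the pair ((-2, 4), (-1, 2)).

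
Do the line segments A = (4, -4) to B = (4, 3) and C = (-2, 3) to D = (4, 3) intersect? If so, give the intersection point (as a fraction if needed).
Yes; intersection at (4, 3) (t = 1 on AB, s = 1 on CD)

Parametrize AB as A + t(B − A) = (4 + 0 t, -4 + 7 t) and CD as C + s(D − C) = (-2 + 6 s, 3 + 0 s). Solve the linear system for (t, s). Determinant = 42 ≠ 0, so a unique intersection of the containing lines exists. Solution: t = 1, s = 1 — both in [0, 1], so the segments cross. Intersection point: (4, 3).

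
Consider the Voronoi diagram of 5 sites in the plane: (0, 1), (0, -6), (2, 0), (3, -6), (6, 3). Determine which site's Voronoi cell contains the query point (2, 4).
Nearest site = (0, 1)

The Voronoi cell of site s contains exactly those query points closer to s than to any other site. Compute squared distances from q = (2, 4) to each site:
  (0 − 2)² + (1 − 4)² = 13
  (2 − 2)² + (0 − 4)² = 16
  (6 − 2)² + (3 − 4)² = 17
  (3 − 2)² + (-6 − 4)² = 101
  (0 − 2)² + (-6 − 4)² = 104
Minimum is attained by (0, 1), so q lies in its Voronoi cell.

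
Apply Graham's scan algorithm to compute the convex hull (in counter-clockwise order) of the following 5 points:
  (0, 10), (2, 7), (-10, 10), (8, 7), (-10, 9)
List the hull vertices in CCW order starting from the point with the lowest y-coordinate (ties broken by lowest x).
Hull (CCW) = [(2, 7), (8, 7), (0, 10), (-10, 10), (-10, 9)]

Graham scan procedure:
  1. Find the pivot p₀ = point with lowest y (tie → lowest x): (2, 7).
  2. Sort the remaining points by polar angle around p₀.
  3. Walk through sorted points, maintaining a stack; pop the top while the last three entries make a non-left turn (cross product ≤ 0).
  4. Final stack is the convex hull in CCW order: (2, 7), (8, 7), (0, 10), (-10, 10), (-10, 9).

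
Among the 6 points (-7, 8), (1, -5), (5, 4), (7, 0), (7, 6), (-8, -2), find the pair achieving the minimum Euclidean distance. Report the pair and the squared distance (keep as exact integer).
Pair = ((5, 4), (7, 6)); squared distance = 8

Compute all C(6, 2) = 15 pairwise squared distances (x_i − x_j)² + (y_i − y_j)². The minimum is 8, attained by the pair ((5, 4), (7, 6)).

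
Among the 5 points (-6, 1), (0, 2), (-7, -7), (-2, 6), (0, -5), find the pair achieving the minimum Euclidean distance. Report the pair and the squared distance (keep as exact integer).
Pair = ((0, 2), (-2, 6)); squared distance = 20

Compute all C(5, 2) = 10 pairwise squared distances (x_i − x_j)² + (y_i − y_j)². The minimum is 20, attained by the pair ((0, 2), (-2, 6)).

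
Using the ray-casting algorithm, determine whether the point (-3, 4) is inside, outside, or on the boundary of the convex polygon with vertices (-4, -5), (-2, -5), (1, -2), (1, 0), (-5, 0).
The point (-3, 4) lies strictly outside the polygon

Cast a horizontal ray to the right from the query point and count how many polygon edges it crosses (each edge strictly once or zero times, handled with the usual half-open convention). 
Parity of crossings → even ⇒ outside.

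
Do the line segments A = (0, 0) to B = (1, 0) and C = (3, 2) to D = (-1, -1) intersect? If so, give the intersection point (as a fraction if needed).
Yes; intersection at (1/3, 0) (t = 1/3 on AB, s = 2/3 on CD)

Parametrize AB as A + t(B − A) = (0 + 1 t, 0 + 0 t) and CD as C + s(D − C) = (3 + -4 s, 2 + -3 s). Solve the linear system for (t, s). Determinant = 3 ≠ 0, so a unique intersection of the containing lines exists. Solution: t = 1/3, s = 2/3 — both in [0, 1], so the segments cross. Intersection point: (1/3, 0).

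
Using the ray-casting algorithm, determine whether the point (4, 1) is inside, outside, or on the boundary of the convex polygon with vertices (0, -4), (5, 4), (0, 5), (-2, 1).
The point (4, 1) lies strictly outside the polygon

Cast a horizontal ray to the right from the query point and count how many polygon edges it crosses (each edge strictly once or zero times, handled with the usual half-open convention). 
Parity of crossings → even ⇒ outside.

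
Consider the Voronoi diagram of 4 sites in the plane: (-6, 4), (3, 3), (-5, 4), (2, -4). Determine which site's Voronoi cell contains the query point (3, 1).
Nearest site = (3, 3)

The Voronoi cell of site s contains exactly those query points closer to s than to any other site. Compute squared distances from q = (3, 1) to each site:
  (3 − 3)² + (3 − 1)² = 4
  (2 − 3)² + (-4 − 1)² = 26
  (-5 − 3)² + (4 − 1)² = 73
  (-6 − 3)² + (4 − 1)² = 90
Minimum is attained by (3, 3), so q lies in its Voronoi cell.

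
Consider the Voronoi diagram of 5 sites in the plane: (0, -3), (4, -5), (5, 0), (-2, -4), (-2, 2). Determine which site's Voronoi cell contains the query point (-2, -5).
Nearest site = (-2, -4)

The Voronoi cell of site s contains exactly those query points closer to s than to any other site. Compute squared distances from q = (-2, -5) to each site:
  (-2 − -2)² + (-4 − -5)² = 1
  (0 − -2)² + (-3 − -5)² = 8
  (4 − -2)² + (-5 − -5)² = 36
  (-2 − -2)² + (2 − -5)² = 49
  (5 − -2)² + (0 − -5)² = 74
Minimum is attained by (-2, -4), so q lies in its Voronoi cell.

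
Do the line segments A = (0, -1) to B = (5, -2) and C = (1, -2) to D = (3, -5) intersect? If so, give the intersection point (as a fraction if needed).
No (intersection of containing lines falls outside at least one segment)

Parametrize and solve: t = 1/13, s = -4/13. At least one of these is outside [0, 1], so the segments do not intersect.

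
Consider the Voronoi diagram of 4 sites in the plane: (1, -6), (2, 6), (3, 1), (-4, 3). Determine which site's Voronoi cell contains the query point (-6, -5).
Nearest site = (1, -6)

The Voronoi cell of site s contains exactly those query points closer to s than to any other site. Compute squared distances from q = (-6, -5) to each site:
  (1 − -6)² + (-6 − -5)² = 50
  (-4 − -6)² + (3 − -5)² = 68
  (3 − -6)² + (1 − -5)² = 117
  (2 − -6)² + (6 − -5)² = 185
Minimum is attained by (1, -6), so q lies in its Voronoi cell.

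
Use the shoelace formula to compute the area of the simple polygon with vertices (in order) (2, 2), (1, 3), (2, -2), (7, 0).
Area = 12

Shoelace formula: Area = (1/2) |Σ_i (x_i · y_{i+1} − x_{i+1} · y_i)| (indices mod n). Compute each cross term:
  (2)(3) − (1)(2) = 4
  (1)(-2) − (2)(3) = -8
  (2)(0) − (7)(-2) = 14
  (7)(2) − (2)(0) = 14
Sum = 24, so (signed) Area = 24/2 = 12, |Area| = 12.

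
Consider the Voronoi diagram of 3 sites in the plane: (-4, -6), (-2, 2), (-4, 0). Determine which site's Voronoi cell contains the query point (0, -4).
Nearest site = (-4, -6)

The Voronoi cell of site s contains exactly those query points closer to s than to any other site. Compute squared distances from q = (0, -4) to each site:
  (-4 − 0)² + (-6 − -4)² = 20
  (-4 − 0)² + (0 − -4)² = 32
  (-2 − 0)² + (2 − -4)² = 40
Minimum is attained by (-4, -6), so q lies in its Voronoi cell.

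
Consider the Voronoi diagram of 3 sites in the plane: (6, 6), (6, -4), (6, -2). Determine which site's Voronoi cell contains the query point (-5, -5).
Nearest site = (6, -4)

The Voronoi cell of site s contains exactly those query points closer to s than to any other site. Compute squared distances from q = (-5, -5) to each site:
  (6 − -5)² + (-4 − -5)² = 122
  (6 − -5)² + (-2 − -5)² = 130
  (6 − -5)² + (6 − -5)² = 242
Minimum is attained by (6, -4), so q lies in its Voronoi cell.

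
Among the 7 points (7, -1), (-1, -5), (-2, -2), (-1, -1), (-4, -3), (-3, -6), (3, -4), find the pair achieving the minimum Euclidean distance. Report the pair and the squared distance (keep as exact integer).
Pair = ((-2, -2), (-1, -1)); squared distance = 2

Compute all C(7, 2) = 21 pairwise squared distances (x_i − x_j)² + (y_i − y_j)². The minimum is 2, attained by the pair ((-2, -2), (-1, -1)).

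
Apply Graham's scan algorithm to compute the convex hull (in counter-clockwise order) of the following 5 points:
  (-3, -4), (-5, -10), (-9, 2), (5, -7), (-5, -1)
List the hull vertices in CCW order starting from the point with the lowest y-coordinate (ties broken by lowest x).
Hull (CCW) = [(-5, -10), (5, -7), (-9, 2)]

Graham scan procedure:
  1. Find the pivot p₀ = point with lowest y (tie → lowest x): (-5, -10).
  2. Sort the remaining points by polar angle around p₀.
  3. Walk through sorted points, maintaining a stack; pop the top while the last three entries make a non-left turn (cross product ≤ 0).
  4. Final stack is the convex hull in CCW order: (-5, -10), (5, -7), (-9, 2).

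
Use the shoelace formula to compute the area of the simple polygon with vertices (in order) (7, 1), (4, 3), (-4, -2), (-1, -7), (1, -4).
Area = 87/2

Shoelace formula: Area = (1/2) |Σ_i (x_i · y_{i+1} − x_{i+1} · y_i)| (indices mod n). Compute each cross term:
  (7)(3) − (4)(1) = 17
  (4)(-2) − (-4)(3) = 4
  (-4)(-7) − (-1)(-2) = 26
  (-1)(-4) − (1)(-7) = 11
  (1)(1) − (7)(-4) = 29
Sum = 87, so (signed) Area = 87/2 = 87/2, |Area| = 87/2.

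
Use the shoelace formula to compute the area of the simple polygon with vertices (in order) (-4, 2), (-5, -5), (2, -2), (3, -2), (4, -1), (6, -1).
Area = 67/2

Shoelace formula: Area = (1/2) |Σ_i (x_i · y_{i+1} − x_{i+1} · y_i)| (indices mod n). Compute each cross term:
  (-4)(-5) − (-5)(2) = 30
  (-5)(-2) − (2)(-5) = 20
  (2)(-2) − (3)(-2) = 2
  (3)(-1) − (4)(-2) = 5
  (4)(-1) − (6)(-1) = 2
  (6)(2) − (-4)(-1) = 8
Sum = 67, so (signed) Area = 67/2 = 67/2, |Area| = 67/2.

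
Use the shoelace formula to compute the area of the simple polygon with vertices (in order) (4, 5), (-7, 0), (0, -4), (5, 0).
Area = 54

Shoelace formula: Area = (1/2) |Σ_i (x_i · y_{i+1} − x_{i+1} · y_i)| (indices mod n). Compute each cross term:
  (4)(0) − (-7)(5) = 35
  (-7)(-4) − (0)(0) = 28
  (0)(0) − (5)(-4) = 20
  (5)(5) − (4)(0) = 25
Sum = 108, so (signed) Area = 108/2 = 54, |Area| = 54.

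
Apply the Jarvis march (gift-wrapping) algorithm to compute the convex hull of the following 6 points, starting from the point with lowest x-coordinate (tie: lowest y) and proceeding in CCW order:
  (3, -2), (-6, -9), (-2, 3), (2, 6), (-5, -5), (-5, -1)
Hull (CCW) = [(-6, -9), (3, -2), (2, 6), (-2, 3), (-5, -1)]

Jarvis march: at each step, from the current hull vertex p, select the next vertex q as the point such that every other point lies strictly to the left of (or on) the directed line p → q. (Equivalently: for every other point r, the cross product (q − p) × (r − p) ≥ 0.)
Starting point (lowest x, tie lowest y): (-6, -9). Wrap until returning to start. Resulting hull: (-6, -9), (3, -2), (2, 6), (-2, 3), (-5, -1).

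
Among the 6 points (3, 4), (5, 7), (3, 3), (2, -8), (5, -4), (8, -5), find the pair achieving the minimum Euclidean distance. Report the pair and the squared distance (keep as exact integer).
Pair = ((3, 4), (3, 3)); squared distance = 1

Compute all C(6, 2) = 15 pairwise squared distances (x_i − x_j)² + (y_i − y_j)². The minimum is 1, attained by the pair ((3, 4), (3, 3)).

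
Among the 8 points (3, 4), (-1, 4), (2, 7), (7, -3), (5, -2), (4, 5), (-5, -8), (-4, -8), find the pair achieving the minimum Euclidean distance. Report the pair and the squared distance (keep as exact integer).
Pair = ((-5, -8), (-4, -8)); squared distance = 1

Compute all C(8, 2) = 28 pairwise squared distances (x_i − x_j)² + (y_i − y_j)². The minimum is 1, attained by the pair ((-5, -8), (-4, -8)).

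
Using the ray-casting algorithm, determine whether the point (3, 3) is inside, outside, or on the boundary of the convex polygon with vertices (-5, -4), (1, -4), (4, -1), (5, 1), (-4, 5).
The point (3, 3) lies strictly outside the polygon

Cast a horizontal ray to the right from the query point and count how many polygon edges it crosses (each edge strictly once or zero times, handled with the usual half-open convention). 
Parity of crossings → even ⇒ outside.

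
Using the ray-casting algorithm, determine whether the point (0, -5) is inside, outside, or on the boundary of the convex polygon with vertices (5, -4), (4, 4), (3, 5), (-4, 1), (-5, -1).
The point (0, -5) lies strictly outside the polygon

Cast a horizontal ray to the right from the query point and count how many polygon edges it crosses (each edge strictly once or zero times, handled with the usual half-open convention). 
Parity of crossings → even ⇒ outside.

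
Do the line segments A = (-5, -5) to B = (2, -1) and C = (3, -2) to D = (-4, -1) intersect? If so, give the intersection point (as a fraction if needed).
Yes; intersection at (4/5, -59/35) (t = 29/35 on AB, s = 11/35 on CD)

Parametrize AB as A + t(B − A) = (-5 + 7 t, -5 + 4 t) and CD as C + s(D − C) = (3 + -7 s, -2 + 1 s). Solve the linear system for (t, s). Determinant = -35 ≠ 0, so a unique intersection of the containing lines exists. Solution: t = 29/35, s = 11/35 — both in [0, 1], so the segments cross. Intersection point: (4/5, -59/35).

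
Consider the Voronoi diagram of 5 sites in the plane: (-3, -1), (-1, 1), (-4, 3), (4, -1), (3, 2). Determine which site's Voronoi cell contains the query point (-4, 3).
Nearest site = (-4, 3)

The Voronoi cell of site s contains exactly those query points closer to s than to any other site. Compute squared distances from q = (-4, 3) to each site:
  (-4 − -4)² + (3 − 3)² = 0
  (-1 − -4)² + (1 − 3)² = 13
  (-3 − -4)² + (-1 − 3)² = 17
  (3 − -4)² + (2 − 3)² = 50
  (4 − -4)² + (-1 − 3)² = 80
Minimum is attained by (-4, 3), so q lies in its Voronoi cell.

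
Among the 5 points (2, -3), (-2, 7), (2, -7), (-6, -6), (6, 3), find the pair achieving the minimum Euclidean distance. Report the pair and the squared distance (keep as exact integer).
Pair = ((2, -3), (2, -7)); squared distance = 16

Compute all C(5, 2) = 10 pairwise squared distances (x_i − x_j)² + (y_i − y_j)². The minimum is 16, attained by the pair ((2, -3), (2, -7)).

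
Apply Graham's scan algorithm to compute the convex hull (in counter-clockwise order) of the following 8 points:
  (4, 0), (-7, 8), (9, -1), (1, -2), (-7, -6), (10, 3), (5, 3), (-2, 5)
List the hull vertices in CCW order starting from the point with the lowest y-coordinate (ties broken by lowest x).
Hull (CCW) = [(-7, -6), (9, -1), (10, 3), (-7, 8)]

Graham scan procedure:
  1. Find the pivot p₀ = point with lowest y (tie → lowest x): (-7, -6).
  2. Sort the remaining points by polar angle around p₀.
  3. Walk through sorted points, maintaining a stack; pop the top while the last three entries make a non-left turn (cross product ≤ 0).
  4. Final stack is the convex hull in CCW order: (-7, -6), (9, -1), (10, 3), (-7, 8).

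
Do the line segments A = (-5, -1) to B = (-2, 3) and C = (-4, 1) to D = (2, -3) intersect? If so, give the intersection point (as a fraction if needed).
Yes; intersection at (-11/3, 7/9) (t = 4/9 on AB, s = 1/18 on CD)

Parametrize AB as A + t(B − A) = (-5 + 3 t, -1 + 4 t) and CD as C + s(D − C) = (-4 + 6 s, 1 + -4 s). Solve the linear system for (t, s). Determinant = 36 ≠ 0, so a unique intersection of the containing lines exists. Solution: t = 4/9, s = 1/18 — both in [0, 1], so the segments cross. Intersection point: (-11/3, 7/9).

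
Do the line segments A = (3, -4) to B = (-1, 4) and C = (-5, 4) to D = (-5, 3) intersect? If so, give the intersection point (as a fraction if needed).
No (intersection of containing lines falls outside at least one segment)

Parametrize and solve: t = 2, s = -8. At least one of these is outside [0, 1], so the segments do not intersect.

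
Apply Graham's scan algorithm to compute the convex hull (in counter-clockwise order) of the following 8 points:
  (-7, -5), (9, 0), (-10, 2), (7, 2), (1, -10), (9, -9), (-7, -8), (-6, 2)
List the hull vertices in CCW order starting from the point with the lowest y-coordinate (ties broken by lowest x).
Hull (CCW) = [(1, -10), (9, -9), (9, 0), (7, 2), (-10, 2), (-7, -8)]

Graham scan procedure:
  1. Find the pivot p₀ = point with lowest y (tie → lowest x): (1, -10).
  2. Sort the remaining points by polar angle around p₀.
  3. Walk through sorted points, maintaining a stack; pop the top while the last three entries make a non-left turn (cross product ≤ 0).
  4. Final stack is the convex hull in CCW order: (1, -10), (9, -9), (9, 0), (7, 2), (-10, 2), (-7, -8).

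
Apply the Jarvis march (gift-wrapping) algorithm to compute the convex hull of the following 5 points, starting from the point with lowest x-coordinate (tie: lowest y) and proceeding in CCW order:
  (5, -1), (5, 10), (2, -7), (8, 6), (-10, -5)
Hull (CCW) = [(-10, -5), (2, -7), (5, -1), (8, 6), (5, 10)]

Jarvis march: at each step, from the current hull vertex p, select the next vertex q as the point such that every other point lies strictly to the left of (or on) the directed line p → q. (Equivalently: for every other point r, the cross product (q − p) × (r − p) ≥ 0.)
Starting point (lowest x, tie lowest y): (-10, -5). Wrap until returning to start. Resulting hull: (-10, -5), (2, -7), (5, -1), (8, 6), (5, 10).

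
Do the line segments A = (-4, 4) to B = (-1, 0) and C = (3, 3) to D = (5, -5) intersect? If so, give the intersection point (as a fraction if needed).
No (intersection of containing lines falls outside at least one segment)

Parametrize and solve: t = 27/8, s = 25/16. At least one of these is outside [0, 1], so the segments do not intersect.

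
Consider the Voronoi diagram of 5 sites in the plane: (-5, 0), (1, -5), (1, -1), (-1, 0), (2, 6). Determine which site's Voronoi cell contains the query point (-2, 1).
Nearest site = (-1, 0)

The Voronoi cell of site s contains exactly those query points closer to s than to any other site. Compute squared distances from q = (-2, 1) to each site:
  (-1 − -2)² + (0 − 1)² = 2
  (-5 − -2)² + (0 − 1)² = 10
  (1 − -2)² + (-1 − 1)² = 13
  (2 − -2)² + (6 − 1)² = 41
  (1 − -2)² + (-5 − 1)² = 45
Minimum is attained by (-1, 0), so q lies in its Voronoi cell.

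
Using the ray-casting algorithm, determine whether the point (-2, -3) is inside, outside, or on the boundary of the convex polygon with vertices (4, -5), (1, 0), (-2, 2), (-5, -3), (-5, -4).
The point (-2, -3) lies strictly inside the polygon

Cast a horizontal ray to the right from the query point and count how many polygon edges it crosses (each edge strictly once or zero times, handled with the usual half-open convention). 
Parity of crossings → odd ⇒ inside.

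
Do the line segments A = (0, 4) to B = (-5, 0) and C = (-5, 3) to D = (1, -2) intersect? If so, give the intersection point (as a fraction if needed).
Yes; intersection at (-155/49, 72/49) (t = 31/49 on AB, s = 15/49 on CD)

Parametrize AB as A + t(B − A) = (0 + -5 t, 4 + -4 t) and CD as C + s(D − C) = (-5 + 6 s, 3 + -5 s). Solve the linear system for (t, s). Determinant = -49 ≠ 0, so a unique intersection of the containing lines exists. Solution: t = 31/49, s = 15/49 — both in [0, 1], so the segments cross. Intersection point: (-155/49, 72/49).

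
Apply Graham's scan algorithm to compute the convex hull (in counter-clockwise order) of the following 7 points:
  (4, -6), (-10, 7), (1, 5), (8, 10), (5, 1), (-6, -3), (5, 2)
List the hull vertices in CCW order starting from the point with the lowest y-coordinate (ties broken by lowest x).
Hull (CCW) = [(4, -6), (8, 10), (-10, 7), (-6, -3)]

Graham scan procedure:
  1. Find the pivot p₀ = point with lowest y (tie → lowest x): (4, -6).
  2. Sort the remaining points by polar angle around p₀.
  3. Walk through sorted points, maintaining a stack; pop the top while the last three entries make a non-left turn (cross product ≤ 0).
  4. Final stack is the convex hull in CCW order: (4, -6), (8, 10), (-10, 7), (-6, -3).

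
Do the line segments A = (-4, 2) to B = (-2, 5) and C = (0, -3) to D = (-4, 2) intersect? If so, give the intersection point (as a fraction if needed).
Yes; intersection at (-4, 2) (t = 0 on AB, s = 1 on CD)

Parametrize AB as A + t(B − A) = (-4 + 2 t, 2 + 3 t) and CD as C + s(D − C) = (0 + -4 s, -3 + 5 s). Solve the linear system for (t, s). Determinant = -22 ≠ 0, so a unique intersection of the containing lines exists. Solution: t = 0, s = 1 — both in [0, 1], so the segments cross. Intersection point: (-4, 2).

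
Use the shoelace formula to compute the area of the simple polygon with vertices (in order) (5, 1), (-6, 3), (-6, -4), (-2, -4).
Area = 97/2

Shoelace formula: Area = (1/2) |Σ_i (x_i · y_{i+1} − x_{i+1} · y_i)| (indices mod n). Compute each cross term:
  (5)(3) − (-6)(1) = 21
  (-6)(-4) − (-6)(3) = 42
  (-6)(-4) − (-2)(-4) = 16
  (-2)(1) − (5)(-4) = 18
Sum = 97, so (signed) Area = 97/2 = 97/2, |Area| = 97/2.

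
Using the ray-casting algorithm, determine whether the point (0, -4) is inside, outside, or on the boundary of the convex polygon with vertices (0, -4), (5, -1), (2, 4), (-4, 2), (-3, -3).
The point (0, -4) lies on the polygon boundary

Boundary check: the query satisfies the collinearity and bounding-box conditions for some polygon edge, so it lies exactly on the boundary.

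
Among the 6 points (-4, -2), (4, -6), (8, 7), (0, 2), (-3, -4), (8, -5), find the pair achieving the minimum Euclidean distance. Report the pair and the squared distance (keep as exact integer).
Pair = ((-4, -2), (-3, -4)); squared distance = 5

Compute all C(6, 2) = 15 pairwise squared distances (x_i − x_j)² + (y_i − y_j)². The minimum is 5, attained by the pair ((-4, -2), (-3, -4)).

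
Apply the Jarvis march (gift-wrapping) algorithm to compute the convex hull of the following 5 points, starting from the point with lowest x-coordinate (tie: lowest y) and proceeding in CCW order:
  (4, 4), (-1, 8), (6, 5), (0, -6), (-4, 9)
Hull (CCW) = [(-4, 9), (0, -6), (6, 5), (-1, 8)]

Jarvis march: at each step, from the current hull vertex p, select the next vertex q as the point such that every other point lies strictly to the left of (or on) the directed line p → q. (Equivalently: for every other point r, the cross product (q − p) × (r − p) ≥ 0.)
Starting point (lowest x, tie lowest y): (-4, 9). Wrap until returning to start. Resulting hull: (-4, 9), (0, -6), (6, 5), (-1, 8).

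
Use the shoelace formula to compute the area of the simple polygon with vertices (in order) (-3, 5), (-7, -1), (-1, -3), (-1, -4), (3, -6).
Area = 37

Shoelace formula: Area = (1/2) |Σ_i (x_i · y_{i+1} − x_{i+1} · y_i)| (indices mod n). Compute each cross term:
  (-3)(-1) − (-7)(5) = 38
  (-7)(-3) − (-1)(-1) = 20
  (-1)(-4) − (-1)(-3) = 1
  (-1)(-6) − (3)(-4) = 18
  (3)(5) − (-3)(-6) = -3
Sum = 74, so (signed) Area = 74/2 = 37, |Area| = 37.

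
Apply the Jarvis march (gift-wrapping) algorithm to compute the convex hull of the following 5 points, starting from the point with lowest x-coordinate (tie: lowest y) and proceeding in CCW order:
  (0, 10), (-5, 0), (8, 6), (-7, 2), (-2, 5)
Hull (CCW) = [(-7, 2), (-5, 0), (8, 6), (0, 10)]

Jarvis march: at each step, from the current hull vertex p, select the next vertex q as the point such that every other point lies strictly to the left of (or on) the directed line p → q. (Equivalently: for every other point r, the cross product (q − p) × (r − p) ≥ 0.)
Starting point (lowest x, tie lowest y): (-7, 2). Wrap until returning to start. Resulting hull: (-7, 2), (-5, 0), (8, 6), (0, 10).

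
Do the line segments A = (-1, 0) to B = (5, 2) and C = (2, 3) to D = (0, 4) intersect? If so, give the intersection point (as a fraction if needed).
No (intersection of containing lines falls outside at least one segment)

Parametrize and solve: t = 9/10, s = -6/5. At least one of these is outside [0, 1], so the segments do not intersect.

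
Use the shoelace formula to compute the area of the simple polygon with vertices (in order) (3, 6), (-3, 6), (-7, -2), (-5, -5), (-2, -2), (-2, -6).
Area = 123/2

Shoelace formula: Area = (1/2) |Σ_i (x_i · y_{i+1} − x_{i+1} · y_i)| (indices mod n). Compute each cross term:
  (3)(6) − (-3)(6) = 36
  (-3)(-2) − (-7)(6) = 48
  (-7)(-5) − (-5)(-2) = 25
  (-5)(-2) − (-2)(-5) = 0
  (-2)(-6) − (-2)(-2) = 8
  (-2)(6) − (3)(-6) = 6
Sum = 123, so (signed) Area = 123/2 = 123/2, |Area| = 123/2.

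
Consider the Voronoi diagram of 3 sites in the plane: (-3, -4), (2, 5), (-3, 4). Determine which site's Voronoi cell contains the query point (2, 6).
Nearest site = (2, 5)

The Voronoi cell of site s contains exactly those query points closer to s than to any other site. Compute squared distances from q = (2, 6) to each site:
  (2 − 2)² + (5 − 6)² = 1
  (-3 − 2)² + (4 − 6)² = 29
  (-3 − 2)² + (-4 − 6)² = 125
Minimum is attained by (2, 5), so q lies in its Voronoi cell.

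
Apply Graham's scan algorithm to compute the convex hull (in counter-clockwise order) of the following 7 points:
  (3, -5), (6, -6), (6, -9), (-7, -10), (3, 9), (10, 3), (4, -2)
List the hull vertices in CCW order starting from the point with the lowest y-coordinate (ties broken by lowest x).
Hull (CCW) = [(-7, -10), (6, -9), (10, 3), (3, 9)]

Graham scan procedure:
  1. Find the pivot p₀ = point with lowest y (tie → lowest x): (-7, -10).
  2. Sort the remaining points by polar angle around p₀.
  3. Walk through sorted points, maintaining a stack; pop the top while the last three entries make a non-left turn (cross product ≤ 0).
  4. Final stack is the convex hull in CCW order: (-7, -10), (6, -9), (10, 3), (3, 9).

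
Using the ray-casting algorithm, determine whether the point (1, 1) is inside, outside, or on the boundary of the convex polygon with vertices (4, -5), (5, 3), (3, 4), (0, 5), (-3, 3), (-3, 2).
The point (1, 1) lies strictly inside the polygon

Cast a horizontal ray to the right from the query point and count how many polygon edges it crosses (each edge strictly once or zero times, handled with the usual half-open convention). 
Parity of crossings → odd ⇒ inside.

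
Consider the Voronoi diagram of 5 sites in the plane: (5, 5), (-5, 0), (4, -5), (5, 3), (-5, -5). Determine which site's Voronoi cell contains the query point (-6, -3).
Nearest site = (-5, -5)

The Voronoi cell of site s contains exactly those query points closer to s than to any other site. Compute squared distances from q = (-6, -3) to each site:
  (-5 − -6)² + (-5 − -3)² = 5
  (-5 − -6)² + (0 − -3)² = 10
  (4 − -6)² + (-5 − -3)² = 104
  (5 − -6)² + (3 − -3)² = 157
  (5 − -6)² + (5 − -3)² = 185
Minimum is attained by (-5, -5), so q lies in its Voronoi cell.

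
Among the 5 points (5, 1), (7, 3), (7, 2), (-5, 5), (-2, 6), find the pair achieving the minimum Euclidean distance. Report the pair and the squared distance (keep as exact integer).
Pair = ((7, 3), (7, 2)); squared distance = 1

Compute all C(5, 2) = 10 pairwise squared distances (x_i − x_j)² + (y_i − y_j)². The minimum is 1, attained by the pair ((7, 3), (7, 2)).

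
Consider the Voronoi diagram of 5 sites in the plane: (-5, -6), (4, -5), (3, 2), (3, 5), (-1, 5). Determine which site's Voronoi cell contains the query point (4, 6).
Nearest site = (3, 5)

The Voronoi cell of site s contains exactly those query points closer to s than to any other site. Compute squared distances from q = (4, 6) to each site:
  (3 − 4)² + (5 − 6)² = 2
  (3 − 4)² + (2 − 6)² = 17
  (-1 − 4)² + (5 − 6)² = 26
  (4 − 4)² + (-5 − 6)² = 121
  (-5 − 4)² + (-6 − 6)² = 225
Minimum is attained by (3, 5), so q lies in its Voronoi cell.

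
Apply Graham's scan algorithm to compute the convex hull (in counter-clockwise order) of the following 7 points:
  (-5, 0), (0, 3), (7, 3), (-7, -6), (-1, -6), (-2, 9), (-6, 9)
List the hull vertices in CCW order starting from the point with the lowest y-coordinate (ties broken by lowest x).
Hull (CCW) = [(-7, -6), (-1, -6), (7, 3), (-2, 9), (-6, 9)]

Graham scan procedure:
  1. Find the pivot p₀ = point with lowest y (tie → lowest x): (-7, -6).
  2. Sort the remaining points by polar angle around p₀.
  3. Walk through sorted points, maintaining a stack; pop the top while the last three entries make a non-left turn (cross product ≤ 0).
  4. Final stack is the convex hull in CCW order: (-7, -6), (-1, -6), (7, 3), (-2, 9), (-6, 9).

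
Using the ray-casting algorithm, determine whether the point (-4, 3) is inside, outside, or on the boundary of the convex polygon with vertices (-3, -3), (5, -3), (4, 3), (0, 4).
The point (-4, 3) lies strictly outside the polygon

Cast a horizontal ray to the right from the query point and count how many polygon edges it crosses (each edge strictly once or zero times, handled with the usual half-open convention). 
Parity of crossings → even ⇒ outside.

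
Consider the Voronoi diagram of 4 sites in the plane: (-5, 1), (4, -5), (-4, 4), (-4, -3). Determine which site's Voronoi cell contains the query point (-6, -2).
Nearest site = (-4, -3)

The Voronoi cell of site s contains exactly those query points closer to s than to any other site. Compute squared distances from q = (-6, -2) to each site:
  (-4 − -6)² + (-3 − -2)² = 5
  (-5 − -6)² + (1 − -2)² = 10
  (-4 − -6)² + (4 − -2)² = 40
  (4 − -6)² + (-5 − -2)² = 109
Minimum is attained by (-4, -3), so q lies in its Voronoi cell.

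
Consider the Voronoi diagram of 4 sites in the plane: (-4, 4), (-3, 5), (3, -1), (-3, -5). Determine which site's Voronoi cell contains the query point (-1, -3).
Nearest site = (-3, -5)

The Voronoi cell of site s contains exactly those query points closer to s than to any other site. Compute squared distances from q = (-1, -3) to each site:
  (-3 − -1)² + (-5 − -3)² = 8
  (3 − -1)² + (-1 − -3)² = 20
  (-4 − -1)² + (4 − -3)² = 58
  (-3 − -1)² + (5 − -3)² = 68
Minimum is attained by (-3, -5), so q lies in its Voronoi cell.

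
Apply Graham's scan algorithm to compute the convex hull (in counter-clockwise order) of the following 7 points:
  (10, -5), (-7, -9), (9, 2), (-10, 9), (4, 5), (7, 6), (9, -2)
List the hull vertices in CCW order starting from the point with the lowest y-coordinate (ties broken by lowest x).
Hull (CCW) = [(-7, -9), (10, -5), (9, 2), (7, 6), (-10, 9)]

Graham scan procedure:
  1. Find the pivot p₀ = point with lowest y (tie → lowest x): (-7, -9).
  2. Sort the remaining points by polar angle around p₀.
  3. Walk through sorted points, maintaining a stack; pop the top while the last three entries make a non-left turn (cross product ≤ 0).
  4. Final stack is the convex hull in CCW order: (-7, -9), (10, -5), (9, 2), (7, 6), (-10, 9).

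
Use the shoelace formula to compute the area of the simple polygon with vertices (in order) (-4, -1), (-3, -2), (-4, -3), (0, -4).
Area = 3

Shoelace formula: Area = (1/2) |Σ_i (x_i · y_{i+1} − x_{i+1} · y_i)| (indices mod n). Compute each cross term:
  (-4)(-2) − (-3)(-1) = 5
  (-3)(-3) − (-4)(-2) = 1
  (-4)(-4) − (0)(-3) = 16
  (0)(-1) − (-4)(-4) = -16
Sum = 6, so (signed) Area = 6/2 = 3, |Area| = 3.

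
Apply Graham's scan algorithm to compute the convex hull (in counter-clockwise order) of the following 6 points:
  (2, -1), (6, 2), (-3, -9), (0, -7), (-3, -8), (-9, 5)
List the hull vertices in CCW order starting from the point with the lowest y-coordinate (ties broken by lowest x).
Hull (CCW) = [(-3, -9), (0, -7), (6, 2), (-9, 5)]

Graham scan procedure:
  1. Find the pivot p₀ = point with lowest y (tie → lowest x): (-3, -9).
  2. Sort the remaining points by polar angle around p₀.
  3. Walk through sorted points, maintaining a stack; pop the top while the last three entries make a non-left turn (cross product ≤ 0).
  4. Final stack is the convex hull in CCW order: (-3, -9), (0, -7), (6, 2), (-9, 5).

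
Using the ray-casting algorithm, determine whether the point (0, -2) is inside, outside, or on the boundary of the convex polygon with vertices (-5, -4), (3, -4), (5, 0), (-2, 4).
The point (0, -2) lies strictly inside the polygon

Cast a horizontal ray to the right from the query point and count how many polygon edges it crosses (each edge strictly once or zero times, handled with the usual half-open convention). 
Parity of crossings → odd ⇒ inside.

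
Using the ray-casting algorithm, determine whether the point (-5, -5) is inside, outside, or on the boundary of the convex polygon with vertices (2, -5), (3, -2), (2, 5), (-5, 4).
The point (-5, -5) lies strictly outside the polygon

Cast a horizontal ray to the right from the query point and count how many polygon edges it crosses (each edge strictly once or zero times, handled with the usual half-open convention). 
Parity of crossings → even ⇒ outside.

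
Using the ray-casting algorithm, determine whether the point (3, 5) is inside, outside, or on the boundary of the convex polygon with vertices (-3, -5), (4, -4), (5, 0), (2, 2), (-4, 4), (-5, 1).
The point (3, 5) lies strictly outside the polygon

Cast a horizontal ray to the right from the query point and count how many polygon edges it crosses (each edge strictly once or zero times, handled with the usual half-open convention). 
Parity of crossings → even ⇒ outside.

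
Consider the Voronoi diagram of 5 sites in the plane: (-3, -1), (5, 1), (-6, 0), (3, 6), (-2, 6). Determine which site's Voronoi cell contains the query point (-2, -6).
Nearest site = (-3, -1)

The Voronoi cell of site s contains exactly those query points closer to s than to any other site. Compute squared distances from q = (-2, -6) to each site:
  (-3 − -2)² + (-1 − -6)² = 26
  (-6 − -2)² + (0 − -6)² = 52
  (5 − -2)² + (1 − -6)² = 98
  (-2 − -2)² + (6 − -6)² = 144
  (3 − -2)² + (6 − -6)² = 169
Minimum is attained by (-3, -1), so q lies in its Voronoi cell.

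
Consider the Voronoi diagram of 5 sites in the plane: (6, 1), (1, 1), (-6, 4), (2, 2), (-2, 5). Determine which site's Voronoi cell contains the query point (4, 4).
Nearest site = (2, 2)

The Voronoi cell of site s contains exactly those query points closer to s than to any other site. Compute squared distances from q = (4, 4) to each site:
  (2 − 4)² + (2 − 4)² = 8
  (6 − 4)² + (1 − 4)² = 13
  (1 − 4)² + (1 − 4)² = 18
  (-2 − 4)² + (5 − 4)² = 37
  (-6 − 4)² + (4 − 4)² = 100
Minimum is attained by (2, 2), so q lies in its Voronoi cell.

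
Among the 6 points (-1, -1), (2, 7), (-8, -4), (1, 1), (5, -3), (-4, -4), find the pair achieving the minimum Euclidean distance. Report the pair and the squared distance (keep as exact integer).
Pair = ((-1, -1), (1, 1)); squared distance = 8

Compute all C(6, 2) = 15 pairwise squared distances (x_i − x_j)² + (y_i − y_j)². The minimum is 8, attained by the pair ((-1, -1), (1, 1)).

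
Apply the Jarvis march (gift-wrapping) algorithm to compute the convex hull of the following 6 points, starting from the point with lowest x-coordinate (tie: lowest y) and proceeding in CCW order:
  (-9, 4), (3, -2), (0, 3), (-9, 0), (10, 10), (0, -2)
Hull (CCW) = [(-9, 0), (0, -2), (3, -2), (10, 10), (-9, 4)]

Jarvis march: at each step, from the current hull vertex p, select the next vertex q as the point such that every other point lies strictly to the left of (or on) the directed line p → q. (Equivalently: for every other point r, the cross product (q − p) × (r − p) ≥ 0.)
Starting point (lowest x, tie lowest y): (-9, 0). Wrap until returning to start. Resulting hull: (-9, 0), (0, -2), (3, -2), (10, 10), (-9, 4).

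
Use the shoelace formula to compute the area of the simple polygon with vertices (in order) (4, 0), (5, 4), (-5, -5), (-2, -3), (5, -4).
Area = 55/2

Shoelace formula: Area = (1/2) |Σ_i (x_i · y_{i+1} − x_{i+1} · y_i)| (indices mod n). Compute each cross term:
  (4)(4) − (5)(0) = 16
  (5)(-5) − (-5)(4) = -5
  (-5)(-3) − (-2)(-5) = 5
  (-2)(-4) − (5)(-3) = 23
  (5)(0) − (4)(-4) = 16
Sum = 55, so (signed) Area = 55/2 = 55/2, |Area| = 55/2.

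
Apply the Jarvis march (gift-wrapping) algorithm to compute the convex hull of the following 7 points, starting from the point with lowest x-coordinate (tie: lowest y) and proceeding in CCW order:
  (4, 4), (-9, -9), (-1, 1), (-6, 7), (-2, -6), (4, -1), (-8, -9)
Hull (CCW) = [(-9, -9), (-8, -9), (-2, -6), (4, -1), (4, 4), (-6, 7)]

Jarvis march: at each step, from the current hull vertex p, select the next vertex q as the point such that every other point lies strictly to the left of (or on) the directed line p → q. (Equivalently: for every other point r, the cross product (q − p) × (r − p) ≥ 0.)
Starting point (lowest x, tie lowest y): (-9, -9). Wrap until returning to start. Resulting hull: (-9, -9), (-8, -9), (-2, -6), (4, -1), (4, 4), (-6, 7).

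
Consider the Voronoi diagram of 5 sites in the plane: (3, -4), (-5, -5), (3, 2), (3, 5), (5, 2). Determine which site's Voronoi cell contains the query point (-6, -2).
Nearest site = (-5, -5)

The Voronoi cell of site s contains exactly those query points closer to s than to any other site. Compute squared distances from q = (-6, -2) to each site:
  (-5 − -6)² + (-5 − -2)² = 10
  (3 − -6)² + (-4 − -2)² = 85
  (3 − -6)² + (2 − -2)² = 97
  (3 − -6)² + (5 − -2)² = 130
  (5 − -6)² + (2 − -2)² = 137
Minimum is attained by (-5, -5), so q lies in its Voronoi cell.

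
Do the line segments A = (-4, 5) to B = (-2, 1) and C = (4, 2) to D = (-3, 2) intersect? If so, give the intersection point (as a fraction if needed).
Yes; intersection at (-5/2, 2) (t = 3/4 on AB, s = 13/14 on CD)

Parametrize AB as A + t(B − A) = (-4 + 2 t, 5 + -4 t) and CD as C + s(D − C) = (4 + -7 s, 2 + 0 s). Solve the linear system for (t, s). Determinant = 28 ≠ 0, so a unique intersection of the containing lines exists. Solution: t = 3/4, s = 13/14 — both in [0, 1], so the segments cross. Intersection point: (-5/2, 2).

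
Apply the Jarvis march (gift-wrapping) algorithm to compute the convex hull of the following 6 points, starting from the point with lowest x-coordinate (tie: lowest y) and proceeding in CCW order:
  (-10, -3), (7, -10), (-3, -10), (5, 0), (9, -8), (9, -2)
Hull (CCW) = [(-10, -3), (-3, -10), (7, -10), (9, -8), (9, -2), (5, 0)]

Jarvis march: at each step, from the current hull vertex p, select the next vertex q as the point such that every other point lies strictly to the left of (or on) the directed line p → q. (Equivalently: for every other point r, the cross product (q − p) × (r − p) ≥ 0.)
Starting point (lowest x, tie lowest y): (-10, -3). Wrap until returning to start. Resulting hull: (-10, -3), (-3, -10), (7, -10), (9, -8), (9, -2), (5, 0).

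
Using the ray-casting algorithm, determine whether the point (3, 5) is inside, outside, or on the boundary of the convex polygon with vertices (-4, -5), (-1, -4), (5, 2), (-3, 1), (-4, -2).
The point (3, 5) lies strictly outside the polygon

Cast a horizontal ray to the right from the query point and count how many polygon edges it crosses (each edge strictly once or zero times, handled with the usual half-open convention). 
Parity of crossings → even ⇒ outside.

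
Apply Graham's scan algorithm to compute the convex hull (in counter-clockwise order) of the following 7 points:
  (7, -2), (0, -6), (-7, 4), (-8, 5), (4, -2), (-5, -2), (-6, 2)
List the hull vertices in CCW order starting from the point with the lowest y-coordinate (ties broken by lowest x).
Hull (CCW) = [(0, -6), (7, -2), (-8, 5), (-5, -2)]

Graham scan procedure:
  1. Find the pivot p₀ = point with lowest y (tie → lowest x): (0, -6).
  2. Sort the remaining points by polar angle around p₀.
  3. Walk through sorted points, maintaining a stack; pop the top while the last three entries make a non-left turn (cross product ≤ 0).
  4. Final stack is the convex hull in CCW order: (0, -6), (7, -2), (-8, 5), (-5, -2).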